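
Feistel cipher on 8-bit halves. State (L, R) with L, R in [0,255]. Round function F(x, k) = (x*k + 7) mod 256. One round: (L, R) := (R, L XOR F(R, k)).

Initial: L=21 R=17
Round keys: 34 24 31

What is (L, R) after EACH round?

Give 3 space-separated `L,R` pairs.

Answer: 17,92 92,182 182,77

Derivation:
Round 1 (k=34): L=17 R=92
Round 2 (k=24): L=92 R=182
Round 3 (k=31): L=182 R=77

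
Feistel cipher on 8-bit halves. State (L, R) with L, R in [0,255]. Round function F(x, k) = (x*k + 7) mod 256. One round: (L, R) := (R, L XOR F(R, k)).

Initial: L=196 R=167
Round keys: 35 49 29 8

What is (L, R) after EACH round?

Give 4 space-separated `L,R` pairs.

Answer: 167,24 24,56 56,71 71,7

Derivation:
Round 1 (k=35): L=167 R=24
Round 2 (k=49): L=24 R=56
Round 3 (k=29): L=56 R=71
Round 4 (k=8): L=71 R=7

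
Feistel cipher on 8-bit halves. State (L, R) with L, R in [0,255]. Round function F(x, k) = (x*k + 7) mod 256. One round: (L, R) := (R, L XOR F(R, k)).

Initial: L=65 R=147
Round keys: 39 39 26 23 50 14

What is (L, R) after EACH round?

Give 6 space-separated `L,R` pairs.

Round 1 (k=39): L=147 R=45
Round 2 (k=39): L=45 R=113
Round 3 (k=26): L=113 R=172
Round 4 (k=23): L=172 R=10
Round 5 (k=50): L=10 R=87
Round 6 (k=14): L=87 R=195

Answer: 147,45 45,113 113,172 172,10 10,87 87,195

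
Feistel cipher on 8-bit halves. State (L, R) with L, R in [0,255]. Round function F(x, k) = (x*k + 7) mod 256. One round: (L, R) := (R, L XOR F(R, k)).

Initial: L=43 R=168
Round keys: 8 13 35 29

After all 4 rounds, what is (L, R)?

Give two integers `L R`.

Answer: 132 208

Derivation:
Round 1 (k=8): L=168 R=108
Round 2 (k=13): L=108 R=43
Round 3 (k=35): L=43 R=132
Round 4 (k=29): L=132 R=208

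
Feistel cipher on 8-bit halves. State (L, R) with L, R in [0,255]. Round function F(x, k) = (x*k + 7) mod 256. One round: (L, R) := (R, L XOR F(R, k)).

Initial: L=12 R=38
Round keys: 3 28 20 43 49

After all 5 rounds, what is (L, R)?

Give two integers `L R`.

Answer: 36 181

Derivation:
Round 1 (k=3): L=38 R=117
Round 2 (k=28): L=117 R=245
Round 3 (k=20): L=245 R=94
Round 4 (k=43): L=94 R=36
Round 5 (k=49): L=36 R=181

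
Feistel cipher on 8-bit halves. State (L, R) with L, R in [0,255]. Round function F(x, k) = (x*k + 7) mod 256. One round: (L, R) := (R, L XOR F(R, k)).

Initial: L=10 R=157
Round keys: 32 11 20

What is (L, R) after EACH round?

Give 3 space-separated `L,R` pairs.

Answer: 157,173 173,235 235,206

Derivation:
Round 1 (k=32): L=157 R=173
Round 2 (k=11): L=173 R=235
Round 3 (k=20): L=235 R=206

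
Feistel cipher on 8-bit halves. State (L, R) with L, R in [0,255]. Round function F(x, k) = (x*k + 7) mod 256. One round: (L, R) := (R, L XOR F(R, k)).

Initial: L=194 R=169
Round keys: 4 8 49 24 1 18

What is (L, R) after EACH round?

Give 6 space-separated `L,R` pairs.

Answer: 169,105 105,230 230,100 100,129 129,236 236,30

Derivation:
Round 1 (k=4): L=169 R=105
Round 2 (k=8): L=105 R=230
Round 3 (k=49): L=230 R=100
Round 4 (k=24): L=100 R=129
Round 5 (k=1): L=129 R=236
Round 6 (k=18): L=236 R=30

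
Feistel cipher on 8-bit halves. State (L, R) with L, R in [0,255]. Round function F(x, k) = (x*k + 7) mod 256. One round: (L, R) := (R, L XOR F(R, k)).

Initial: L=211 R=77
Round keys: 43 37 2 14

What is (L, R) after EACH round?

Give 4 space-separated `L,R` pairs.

Round 1 (k=43): L=77 R=37
Round 2 (k=37): L=37 R=45
Round 3 (k=2): L=45 R=68
Round 4 (k=14): L=68 R=146

Answer: 77,37 37,45 45,68 68,146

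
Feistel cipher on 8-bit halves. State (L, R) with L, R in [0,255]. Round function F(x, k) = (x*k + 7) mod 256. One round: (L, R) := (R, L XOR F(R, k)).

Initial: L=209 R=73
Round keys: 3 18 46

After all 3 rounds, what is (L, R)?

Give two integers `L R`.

Round 1 (k=3): L=73 R=51
Round 2 (k=18): L=51 R=212
Round 3 (k=46): L=212 R=44

Answer: 212 44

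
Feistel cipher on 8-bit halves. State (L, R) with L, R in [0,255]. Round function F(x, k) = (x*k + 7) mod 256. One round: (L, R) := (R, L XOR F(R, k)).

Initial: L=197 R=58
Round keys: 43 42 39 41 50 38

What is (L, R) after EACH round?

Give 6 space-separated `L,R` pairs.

Round 1 (k=43): L=58 R=0
Round 2 (k=42): L=0 R=61
Round 3 (k=39): L=61 R=82
Round 4 (k=41): L=82 R=20
Round 5 (k=50): L=20 R=189
Round 6 (k=38): L=189 R=1

Answer: 58,0 0,61 61,82 82,20 20,189 189,1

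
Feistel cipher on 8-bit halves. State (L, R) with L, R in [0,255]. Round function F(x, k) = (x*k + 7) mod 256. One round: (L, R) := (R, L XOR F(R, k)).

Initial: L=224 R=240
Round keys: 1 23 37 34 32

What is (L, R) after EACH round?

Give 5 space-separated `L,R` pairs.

Answer: 240,23 23,232 232,152 152,223 223,127

Derivation:
Round 1 (k=1): L=240 R=23
Round 2 (k=23): L=23 R=232
Round 3 (k=37): L=232 R=152
Round 4 (k=34): L=152 R=223
Round 5 (k=32): L=223 R=127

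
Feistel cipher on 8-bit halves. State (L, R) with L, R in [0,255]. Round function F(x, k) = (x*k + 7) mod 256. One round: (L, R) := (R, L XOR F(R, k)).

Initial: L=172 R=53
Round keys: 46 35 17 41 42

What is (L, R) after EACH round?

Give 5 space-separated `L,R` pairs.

Round 1 (k=46): L=53 R=33
Round 2 (k=35): L=33 R=191
Round 3 (k=17): L=191 R=151
Round 4 (k=41): L=151 R=137
Round 5 (k=42): L=137 R=22

Answer: 53,33 33,191 191,151 151,137 137,22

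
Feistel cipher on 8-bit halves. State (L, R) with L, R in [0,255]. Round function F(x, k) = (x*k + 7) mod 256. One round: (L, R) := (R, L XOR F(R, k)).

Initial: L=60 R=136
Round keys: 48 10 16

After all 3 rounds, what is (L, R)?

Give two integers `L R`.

Answer: 221 108

Derivation:
Round 1 (k=48): L=136 R=187
Round 2 (k=10): L=187 R=221
Round 3 (k=16): L=221 R=108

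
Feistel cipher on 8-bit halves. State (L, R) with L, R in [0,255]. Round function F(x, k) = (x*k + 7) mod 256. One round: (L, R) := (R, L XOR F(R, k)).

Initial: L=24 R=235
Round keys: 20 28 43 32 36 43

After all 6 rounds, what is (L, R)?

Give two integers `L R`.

Round 1 (k=20): L=235 R=123
Round 2 (k=28): L=123 R=144
Round 3 (k=43): L=144 R=76
Round 4 (k=32): L=76 R=23
Round 5 (k=36): L=23 R=15
Round 6 (k=43): L=15 R=155

Answer: 15 155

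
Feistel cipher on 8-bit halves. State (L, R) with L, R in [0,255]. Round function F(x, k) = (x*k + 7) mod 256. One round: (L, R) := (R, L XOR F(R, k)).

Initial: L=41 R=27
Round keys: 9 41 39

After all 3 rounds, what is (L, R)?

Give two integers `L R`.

Round 1 (k=9): L=27 R=211
Round 2 (k=41): L=211 R=201
Round 3 (k=39): L=201 R=117

Answer: 201 117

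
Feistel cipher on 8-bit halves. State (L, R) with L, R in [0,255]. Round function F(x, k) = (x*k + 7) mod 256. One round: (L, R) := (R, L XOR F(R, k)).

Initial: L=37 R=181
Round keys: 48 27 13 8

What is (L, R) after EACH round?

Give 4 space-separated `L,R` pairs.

Round 1 (k=48): L=181 R=210
Round 2 (k=27): L=210 R=152
Round 3 (k=13): L=152 R=109
Round 4 (k=8): L=109 R=247

Answer: 181,210 210,152 152,109 109,247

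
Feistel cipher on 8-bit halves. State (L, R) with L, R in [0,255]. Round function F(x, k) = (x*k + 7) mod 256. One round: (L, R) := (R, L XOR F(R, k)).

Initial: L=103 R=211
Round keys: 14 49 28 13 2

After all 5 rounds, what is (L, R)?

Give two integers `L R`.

Round 1 (k=14): L=211 R=246
Round 2 (k=49): L=246 R=206
Round 3 (k=28): L=206 R=121
Round 4 (k=13): L=121 R=226
Round 5 (k=2): L=226 R=178

Answer: 226 178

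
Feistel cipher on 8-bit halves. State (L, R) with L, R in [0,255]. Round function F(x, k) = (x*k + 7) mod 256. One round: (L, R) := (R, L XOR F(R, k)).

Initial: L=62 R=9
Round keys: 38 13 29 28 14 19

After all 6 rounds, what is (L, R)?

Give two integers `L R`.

Answer: 206 53

Derivation:
Round 1 (k=38): L=9 R=99
Round 2 (k=13): L=99 R=7
Round 3 (k=29): L=7 R=177
Round 4 (k=28): L=177 R=100
Round 5 (k=14): L=100 R=206
Round 6 (k=19): L=206 R=53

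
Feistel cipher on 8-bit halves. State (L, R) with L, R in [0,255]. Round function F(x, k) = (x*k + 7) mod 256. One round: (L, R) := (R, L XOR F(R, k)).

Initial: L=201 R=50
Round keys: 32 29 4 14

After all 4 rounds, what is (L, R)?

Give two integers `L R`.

Answer: 77 18

Derivation:
Round 1 (k=32): L=50 R=142
Round 2 (k=29): L=142 R=47
Round 3 (k=4): L=47 R=77
Round 4 (k=14): L=77 R=18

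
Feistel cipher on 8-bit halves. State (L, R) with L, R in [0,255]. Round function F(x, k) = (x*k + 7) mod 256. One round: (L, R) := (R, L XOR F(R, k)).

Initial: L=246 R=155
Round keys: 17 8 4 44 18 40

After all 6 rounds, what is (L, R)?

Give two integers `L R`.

Round 1 (k=17): L=155 R=164
Round 2 (k=8): L=164 R=188
Round 3 (k=4): L=188 R=83
Round 4 (k=44): L=83 R=247
Round 5 (k=18): L=247 R=54
Round 6 (k=40): L=54 R=128

Answer: 54 128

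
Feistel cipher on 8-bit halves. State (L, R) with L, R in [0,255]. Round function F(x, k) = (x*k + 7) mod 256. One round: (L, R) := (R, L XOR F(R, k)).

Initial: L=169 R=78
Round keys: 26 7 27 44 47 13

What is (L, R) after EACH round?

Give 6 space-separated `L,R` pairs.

Answer: 78,90 90,51 51,50 50,172 172,169 169,48

Derivation:
Round 1 (k=26): L=78 R=90
Round 2 (k=7): L=90 R=51
Round 3 (k=27): L=51 R=50
Round 4 (k=44): L=50 R=172
Round 5 (k=47): L=172 R=169
Round 6 (k=13): L=169 R=48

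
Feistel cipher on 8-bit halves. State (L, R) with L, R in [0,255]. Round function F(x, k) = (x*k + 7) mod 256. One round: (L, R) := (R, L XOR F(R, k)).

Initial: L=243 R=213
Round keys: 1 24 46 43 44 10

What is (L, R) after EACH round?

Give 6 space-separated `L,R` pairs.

Round 1 (k=1): L=213 R=47
Round 2 (k=24): L=47 R=186
Round 3 (k=46): L=186 R=92
Round 4 (k=43): L=92 R=193
Round 5 (k=44): L=193 R=111
Round 6 (k=10): L=111 R=156

Answer: 213,47 47,186 186,92 92,193 193,111 111,156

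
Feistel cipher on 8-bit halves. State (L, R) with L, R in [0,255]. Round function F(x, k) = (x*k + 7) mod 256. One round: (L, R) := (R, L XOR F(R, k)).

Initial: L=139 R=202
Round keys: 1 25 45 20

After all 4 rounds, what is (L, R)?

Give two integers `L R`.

Round 1 (k=1): L=202 R=90
Round 2 (k=25): L=90 R=27
Round 3 (k=45): L=27 R=156
Round 4 (k=20): L=156 R=44

Answer: 156 44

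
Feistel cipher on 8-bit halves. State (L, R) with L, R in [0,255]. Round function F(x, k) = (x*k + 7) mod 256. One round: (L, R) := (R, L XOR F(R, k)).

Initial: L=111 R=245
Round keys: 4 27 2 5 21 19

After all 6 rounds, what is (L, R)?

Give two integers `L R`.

Round 1 (k=4): L=245 R=180
Round 2 (k=27): L=180 R=246
Round 3 (k=2): L=246 R=71
Round 4 (k=5): L=71 R=156
Round 5 (k=21): L=156 R=148
Round 6 (k=19): L=148 R=159

Answer: 148 159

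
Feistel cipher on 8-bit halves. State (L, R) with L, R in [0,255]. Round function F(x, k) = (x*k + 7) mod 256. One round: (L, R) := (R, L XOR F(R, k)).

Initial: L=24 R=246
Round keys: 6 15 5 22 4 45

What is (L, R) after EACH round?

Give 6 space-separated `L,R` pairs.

Answer: 246,211 211,146 146,50 50,193 193,57 57,205

Derivation:
Round 1 (k=6): L=246 R=211
Round 2 (k=15): L=211 R=146
Round 3 (k=5): L=146 R=50
Round 4 (k=22): L=50 R=193
Round 5 (k=4): L=193 R=57
Round 6 (k=45): L=57 R=205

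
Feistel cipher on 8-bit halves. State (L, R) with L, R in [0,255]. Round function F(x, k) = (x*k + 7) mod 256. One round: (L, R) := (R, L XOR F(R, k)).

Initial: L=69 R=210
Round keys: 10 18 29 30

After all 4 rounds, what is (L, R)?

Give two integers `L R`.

Answer: 234 66

Derivation:
Round 1 (k=10): L=210 R=126
Round 2 (k=18): L=126 R=49
Round 3 (k=29): L=49 R=234
Round 4 (k=30): L=234 R=66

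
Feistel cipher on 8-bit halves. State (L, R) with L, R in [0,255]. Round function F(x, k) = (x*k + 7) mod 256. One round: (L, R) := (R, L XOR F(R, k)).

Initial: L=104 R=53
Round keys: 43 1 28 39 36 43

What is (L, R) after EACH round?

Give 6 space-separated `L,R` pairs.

Round 1 (k=43): L=53 R=134
Round 2 (k=1): L=134 R=184
Round 3 (k=28): L=184 R=161
Round 4 (k=39): L=161 R=54
Round 5 (k=36): L=54 R=62
Round 6 (k=43): L=62 R=71

Answer: 53,134 134,184 184,161 161,54 54,62 62,71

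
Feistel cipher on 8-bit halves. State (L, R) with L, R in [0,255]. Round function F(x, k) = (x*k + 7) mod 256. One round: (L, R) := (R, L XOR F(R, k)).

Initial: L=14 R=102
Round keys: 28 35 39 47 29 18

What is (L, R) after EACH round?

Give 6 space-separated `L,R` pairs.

Answer: 102,33 33,236 236,218 218,225 225,94 94,66

Derivation:
Round 1 (k=28): L=102 R=33
Round 2 (k=35): L=33 R=236
Round 3 (k=39): L=236 R=218
Round 4 (k=47): L=218 R=225
Round 5 (k=29): L=225 R=94
Round 6 (k=18): L=94 R=66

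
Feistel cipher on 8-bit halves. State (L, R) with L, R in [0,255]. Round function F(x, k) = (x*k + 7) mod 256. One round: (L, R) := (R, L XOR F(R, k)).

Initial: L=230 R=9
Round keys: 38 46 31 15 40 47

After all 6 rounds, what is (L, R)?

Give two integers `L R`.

Round 1 (k=38): L=9 R=187
Round 2 (k=46): L=187 R=168
Round 3 (k=31): L=168 R=228
Round 4 (k=15): L=228 R=203
Round 5 (k=40): L=203 R=91
Round 6 (k=47): L=91 R=119

Answer: 91 119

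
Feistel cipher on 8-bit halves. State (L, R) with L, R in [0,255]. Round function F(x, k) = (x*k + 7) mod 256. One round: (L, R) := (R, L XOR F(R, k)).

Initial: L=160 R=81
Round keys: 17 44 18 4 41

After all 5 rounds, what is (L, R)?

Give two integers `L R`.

Round 1 (k=17): L=81 R=200
Round 2 (k=44): L=200 R=54
Round 3 (k=18): L=54 R=27
Round 4 (k=4): L=27 R=69
Round 5 (k=41): L=69 R=15

Answer: 69 15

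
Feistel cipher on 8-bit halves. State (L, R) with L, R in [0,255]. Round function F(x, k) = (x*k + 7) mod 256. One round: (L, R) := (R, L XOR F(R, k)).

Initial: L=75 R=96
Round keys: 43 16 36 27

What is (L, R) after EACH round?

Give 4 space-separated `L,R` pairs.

Round 1 (k=43): L=96 R=108
Round 2 (k=16): L=108 R=167
Round 3 (k=36): L=167 R=239
Round 4 (k=27): L=239 R=155

Answer: 96,108 108,167 167,239 239,155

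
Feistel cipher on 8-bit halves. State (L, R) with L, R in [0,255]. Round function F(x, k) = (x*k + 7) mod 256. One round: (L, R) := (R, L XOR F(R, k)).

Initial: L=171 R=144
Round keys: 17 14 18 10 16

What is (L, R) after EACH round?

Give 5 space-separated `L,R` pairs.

Answer: 144,60 60,223 223,137 137,190 190,110

Derivation:
Round 1 (k=17): L=144 R=60
Round 2 (k=14): L=60 R=223
Round 3 (k=18): L=223 R=137
Round 4 (k=10): L=137 R=190
Round 5 (k=16): L=190 R=110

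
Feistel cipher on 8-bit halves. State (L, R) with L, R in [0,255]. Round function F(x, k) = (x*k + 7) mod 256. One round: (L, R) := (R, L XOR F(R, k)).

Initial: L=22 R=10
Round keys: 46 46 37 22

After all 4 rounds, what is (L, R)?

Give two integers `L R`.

Round 1 (k=46): L=10 R=197
Round 2 (k=46): L=197 R=103
Round 3 (k=37): L=103 R=47
Round 4 (k=22): L=47 R=118

Answer: 47 118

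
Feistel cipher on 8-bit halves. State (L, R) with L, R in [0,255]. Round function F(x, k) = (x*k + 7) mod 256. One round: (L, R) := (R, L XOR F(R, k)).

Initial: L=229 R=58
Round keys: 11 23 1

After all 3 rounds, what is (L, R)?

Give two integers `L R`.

Round 1 (k=11): L=58 R=96
Round 2 (k=23): L=96 R=157
Round 3 (k=1): L=157 R=196

Answer: 157 196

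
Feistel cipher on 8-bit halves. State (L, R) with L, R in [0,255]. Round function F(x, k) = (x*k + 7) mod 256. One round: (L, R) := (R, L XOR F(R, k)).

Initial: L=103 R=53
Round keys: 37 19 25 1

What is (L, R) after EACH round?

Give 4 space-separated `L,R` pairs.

Round 1 (k=37): L=53 R=215
Round 2 (k=19): L=215 R=201
Round 3 (k=25): L=201 R=127
Round 4 (k=1): L=127 R=79

Answer: 53,215 215,201 201,127 127,79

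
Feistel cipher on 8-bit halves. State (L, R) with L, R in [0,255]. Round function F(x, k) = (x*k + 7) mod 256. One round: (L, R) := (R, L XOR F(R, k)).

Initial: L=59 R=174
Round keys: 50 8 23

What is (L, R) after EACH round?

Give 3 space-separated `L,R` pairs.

Answer: 174,56 56,105 105,78

Derivation:
Round 1 (k=50): L=174 R=56
Round 2 (k=8): L=56 R=105
Round 3 (k=23): L=105 R=78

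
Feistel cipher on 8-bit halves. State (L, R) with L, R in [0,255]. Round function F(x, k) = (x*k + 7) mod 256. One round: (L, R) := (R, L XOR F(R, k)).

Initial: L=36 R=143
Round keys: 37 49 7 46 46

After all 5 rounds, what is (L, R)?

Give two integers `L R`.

Answer: 131 98

Derivation:
Round 1 (k=37): L=143 R=150
Round 2 (k=49): L=150 R=50
Round 3 (k=7): L=50 R=243
Round 4 (k=46): L=243 R=131
Round 5 (k=46): L=131 R=98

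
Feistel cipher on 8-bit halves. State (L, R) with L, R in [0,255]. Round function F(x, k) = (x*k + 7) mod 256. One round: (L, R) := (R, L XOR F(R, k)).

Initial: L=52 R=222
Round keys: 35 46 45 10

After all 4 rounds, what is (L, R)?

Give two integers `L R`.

Answer: 139 230

Derivation:
Round 1 (k=35): L=222 R=85
Round 2 (k=46): L=85 R=147
Round 3 (k=45): L=147 R=139
Round 4 (k=10): L=139 R=230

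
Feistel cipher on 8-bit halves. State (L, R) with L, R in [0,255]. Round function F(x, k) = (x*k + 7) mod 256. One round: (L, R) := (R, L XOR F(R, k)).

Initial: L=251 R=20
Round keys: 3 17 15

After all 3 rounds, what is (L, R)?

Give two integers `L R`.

Answer: 43 52

Derivation:
Round 1 (k=3): L=20 R=184
Round 2 (k=17): L=184 R=43
Round 3 (k=15): L=43 R=52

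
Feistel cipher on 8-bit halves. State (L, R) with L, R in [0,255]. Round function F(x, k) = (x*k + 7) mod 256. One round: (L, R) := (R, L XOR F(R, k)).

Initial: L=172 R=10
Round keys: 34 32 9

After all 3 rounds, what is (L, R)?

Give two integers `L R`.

Answer: 237 171

Derivation:
Round 1 (k=34): L=10 R=247
Round 2 (k=32): L=247 R=237
Round 3 (k=9): L=237 R=171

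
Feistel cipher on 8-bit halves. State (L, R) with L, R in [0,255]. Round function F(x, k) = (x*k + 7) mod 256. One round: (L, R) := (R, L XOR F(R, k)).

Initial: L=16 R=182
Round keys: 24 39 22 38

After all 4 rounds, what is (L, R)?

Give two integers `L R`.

Answer: 252 193

Derivation:
Round 1 (k=24): L=182 R=7
Round 2 (k=39): L=7 R=174
Round 3 (k=22): L=174 R=252
Round 4 (k=38): L=252 R=193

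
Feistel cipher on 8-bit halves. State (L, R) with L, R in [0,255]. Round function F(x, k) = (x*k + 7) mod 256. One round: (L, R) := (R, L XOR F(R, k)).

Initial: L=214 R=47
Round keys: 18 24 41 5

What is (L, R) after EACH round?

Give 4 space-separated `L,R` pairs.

Round 1 (k=18): L=47 R=131
Round 2 (k=24): L=131 R=96
Round 3 (k=41): L=96 R=228
Round 4 (k=5): L=228 R=27

Answer: 47,131 131,96 96,228 228,27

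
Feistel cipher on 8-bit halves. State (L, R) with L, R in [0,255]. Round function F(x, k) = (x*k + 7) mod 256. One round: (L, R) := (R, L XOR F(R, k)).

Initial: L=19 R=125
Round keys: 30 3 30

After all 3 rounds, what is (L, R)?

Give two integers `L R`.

Answer: 60 177

Derivation:
Round 1 (k=30): L=125 R=190
Round 2 (k=3): L=190 R=60
Round 3 (k=30): L=60 R=177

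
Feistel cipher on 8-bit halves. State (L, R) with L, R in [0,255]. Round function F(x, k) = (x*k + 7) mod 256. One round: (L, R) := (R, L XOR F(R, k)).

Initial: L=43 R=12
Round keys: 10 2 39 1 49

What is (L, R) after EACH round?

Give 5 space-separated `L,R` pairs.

Round 1 (k=10): L=12 R=84
Round 2 (k=2): L=84 R=163
Round 3 (k=39): L=163 R=136
Round 4 (k=1): L=136 R=44
Round 5 (k=49): L=44 R=251

Answer: 12,84 84,163 163,136 136,44 44,251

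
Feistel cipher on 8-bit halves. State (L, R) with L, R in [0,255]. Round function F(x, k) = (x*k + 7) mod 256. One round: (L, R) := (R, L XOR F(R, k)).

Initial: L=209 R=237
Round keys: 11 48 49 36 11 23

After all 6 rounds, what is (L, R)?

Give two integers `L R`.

Round 1 (k=11): L=237 R=231
Round 2 (k=48): L=231 R=186
Round 3 (k=49): L=186 R=70
Round 4 (k=36): L=70 R=101
Round 5 (k=11): L=101 R=24
Round 6 (k=23): L=24 R=74

Answer: 24 74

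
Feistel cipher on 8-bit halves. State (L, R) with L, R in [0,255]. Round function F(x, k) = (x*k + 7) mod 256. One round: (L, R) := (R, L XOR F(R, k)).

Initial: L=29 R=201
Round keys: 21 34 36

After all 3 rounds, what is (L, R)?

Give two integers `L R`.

Answer: 144 222

Derivation:
Round 1 (k=21): L=201 R=153
Round 2 (k=34): L=153 R=144
Round 3 (k=36): L=144 R=222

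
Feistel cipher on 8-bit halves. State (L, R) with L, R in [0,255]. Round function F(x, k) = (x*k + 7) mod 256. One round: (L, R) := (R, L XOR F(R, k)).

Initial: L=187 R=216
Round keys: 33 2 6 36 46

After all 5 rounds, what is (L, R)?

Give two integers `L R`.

Round 1 (k=33): L=216 R=100
Round 2 (k=2): L=100 R=23
Round 3 (k=6): L=23 R=245
Round 4 (k=36): L=245 R=108
Round 5 (k=46): L=108 R=154

Answer: 108 154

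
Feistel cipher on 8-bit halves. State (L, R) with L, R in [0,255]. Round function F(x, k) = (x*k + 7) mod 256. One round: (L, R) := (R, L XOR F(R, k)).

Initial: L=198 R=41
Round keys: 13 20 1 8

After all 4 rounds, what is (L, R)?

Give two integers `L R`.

Round 1 (k=13): L=41 R=218
Round 2 (k=20): L=218 R=38
Round 3 (k=1): L=38 R=247
Round 4 (k=8): L=247 R=153

Answer: 247 153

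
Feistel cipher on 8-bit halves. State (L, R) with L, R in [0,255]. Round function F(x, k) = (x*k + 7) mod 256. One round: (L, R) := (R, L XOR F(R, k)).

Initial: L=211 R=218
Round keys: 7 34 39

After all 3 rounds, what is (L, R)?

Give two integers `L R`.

Round 1 (k=7): L=218 R=46
Round 2 (k=34): L=46 R=249
Round 3 (k=39): L=249 R=216

Answer: 249 216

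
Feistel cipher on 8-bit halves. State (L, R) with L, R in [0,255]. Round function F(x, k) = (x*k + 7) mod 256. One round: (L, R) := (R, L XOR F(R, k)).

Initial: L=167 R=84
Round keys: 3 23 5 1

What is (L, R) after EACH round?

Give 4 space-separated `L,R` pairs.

Round 1 (k=3): L=84 R=164
Round 2 (k=23): L=164 R=151
Round 3 (k=5): L=151 R=94
Round 4 (k=1): L=94 R=242

Answer: 84,164 164,151 151,94 94,242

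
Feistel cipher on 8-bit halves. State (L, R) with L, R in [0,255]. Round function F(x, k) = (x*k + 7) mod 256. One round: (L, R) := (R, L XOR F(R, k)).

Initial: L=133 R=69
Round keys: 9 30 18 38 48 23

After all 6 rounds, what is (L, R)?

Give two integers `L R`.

Round 1 (k=9): L=69 R=241
Round 2 (k=30): L=241 R=0
Round 3 (k=18): L=0 R=246
Round 4 (k=38): L=246 R=139
Round 5 (k=48): L=139 R=225
Round 6 (k=23): L=225 R=181

Answer: 225 181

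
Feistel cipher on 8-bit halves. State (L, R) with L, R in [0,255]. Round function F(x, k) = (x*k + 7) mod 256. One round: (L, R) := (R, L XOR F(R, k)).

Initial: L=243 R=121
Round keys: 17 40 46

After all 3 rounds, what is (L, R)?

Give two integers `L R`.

Round 1 (k=17): L=121 R=227
Round 2 (k=40): L=227 R=6
Round 3 (k=46): L=6 R=248

Answer: 6 248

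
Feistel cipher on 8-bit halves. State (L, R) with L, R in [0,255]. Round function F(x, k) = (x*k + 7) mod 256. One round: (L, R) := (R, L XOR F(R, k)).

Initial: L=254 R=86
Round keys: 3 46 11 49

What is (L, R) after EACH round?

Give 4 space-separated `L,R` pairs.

Answer: 86,247 247,63 63,75 75,93

Derivation:
Round 1 (k=3): L=86 R=247
Round 2 (k=46): L=247 R=63
Round 3 (k=11): L=63 R=75
Round 4 (k=49): L=75 R=93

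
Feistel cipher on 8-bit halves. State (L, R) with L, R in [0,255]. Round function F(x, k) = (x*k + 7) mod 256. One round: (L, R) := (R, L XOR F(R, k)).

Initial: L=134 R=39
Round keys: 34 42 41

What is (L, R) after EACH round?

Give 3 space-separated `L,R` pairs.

Answer: 39,179 179,66 66,42

Derivation:
Round 1 (k=34): L=39 R=179
Round 2 (k=42): L=179 R=66
Round 3 (k=41): L=66 R=42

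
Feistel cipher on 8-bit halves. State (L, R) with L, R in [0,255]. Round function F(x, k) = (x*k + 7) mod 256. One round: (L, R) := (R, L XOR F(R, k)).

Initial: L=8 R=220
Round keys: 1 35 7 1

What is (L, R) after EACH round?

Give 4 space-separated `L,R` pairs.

Round 1 (k=1): L=220 R=235
Round 2 (k=35): L=235 R=244
Round 3 (k=7): L=244 R=88
Round 4 (k=1): L=88 R=171

Answer: 220,235 235,244 244,88 88,171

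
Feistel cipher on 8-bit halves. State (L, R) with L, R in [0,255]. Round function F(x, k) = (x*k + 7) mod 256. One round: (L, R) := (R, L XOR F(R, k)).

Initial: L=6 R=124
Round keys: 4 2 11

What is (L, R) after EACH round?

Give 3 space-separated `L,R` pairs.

Round 1 (k=4): L=124 R=241
Round 2 (k=2): L=241 R=149
Round 3 (k=11): L=149 R=159

Answer: 124,241 241,149 149,159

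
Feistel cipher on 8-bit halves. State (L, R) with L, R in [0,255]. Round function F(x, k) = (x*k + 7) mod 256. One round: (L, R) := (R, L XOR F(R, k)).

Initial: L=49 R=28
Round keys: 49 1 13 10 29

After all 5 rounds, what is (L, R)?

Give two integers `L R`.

Answer: 206 135

Derivation:
Round 1 (k=49): L=28 R=82
Round 2 (k=1): L=82 R=69
Round 3 (k=13): L=69 R=218
Round 4 (k=10): L=218 R=206
Round 5 (k=29): L=206 R=135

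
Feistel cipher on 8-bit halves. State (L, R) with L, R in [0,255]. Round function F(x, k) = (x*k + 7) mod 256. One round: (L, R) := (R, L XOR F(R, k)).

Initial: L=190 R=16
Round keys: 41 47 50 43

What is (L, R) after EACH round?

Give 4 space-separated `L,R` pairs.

Round 1 (k=41): L=16 R=41
Round 2 (k=47): L=41 R=158
Round 3 (k=50): L=158 R=202
Round 4 (k=43): L=202 R=107

Answer: 16,41 41,158 158,202 202,107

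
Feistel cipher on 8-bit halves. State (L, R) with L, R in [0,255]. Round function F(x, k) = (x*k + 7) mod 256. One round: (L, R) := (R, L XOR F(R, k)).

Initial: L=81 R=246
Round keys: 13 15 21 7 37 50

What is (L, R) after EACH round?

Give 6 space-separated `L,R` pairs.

Round 1 (k=13): L=246 R=212
Round 2 (k=15): L=212 R=133
Round 3 (k=21): L=133 R=36
Round 4 (k=7): L=36 R=134
Round 5 (k=37): L=134 R=65
Round 6 (k=50): L=65 R=63

Answer: 246,212 212,133 133,36 36,134 134,65 65,63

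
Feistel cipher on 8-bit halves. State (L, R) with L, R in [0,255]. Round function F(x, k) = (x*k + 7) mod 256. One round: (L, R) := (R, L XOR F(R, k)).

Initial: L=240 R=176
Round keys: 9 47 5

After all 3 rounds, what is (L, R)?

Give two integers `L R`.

Answer: 32 96

Derivation:
Round 1 (k=9): L=176 R=199
Round 2 (k=47): L=199 R=32
Round 3 (k=5): L=32 R=96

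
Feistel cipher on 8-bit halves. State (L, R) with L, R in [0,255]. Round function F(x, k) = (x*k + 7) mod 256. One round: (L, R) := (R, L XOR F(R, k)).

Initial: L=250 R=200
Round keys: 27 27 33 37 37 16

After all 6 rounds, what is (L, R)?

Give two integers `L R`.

Round 1 (k=27): L=200 R=229
Round 2 (k=27): L=229 R=230
Round 3 (k=33): L=230 R=72
Round 4 (k=37): L=72 R=137
Round 5 (k=37): L=137 R=156
Round 6 (k=16): L=156 R=78

Answer: 156 78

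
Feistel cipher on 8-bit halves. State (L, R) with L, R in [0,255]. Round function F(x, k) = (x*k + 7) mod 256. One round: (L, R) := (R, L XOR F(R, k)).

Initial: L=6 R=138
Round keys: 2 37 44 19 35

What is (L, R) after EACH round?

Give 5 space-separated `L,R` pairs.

Round 1 (k=2): L=138 R=29
Round 2 (k=37): L=29 R=178
Round 3 (k=44): L=178 R=130
Round 4 (k=19): L=130 R=31
Round 5 (k=35): L=31 R=198

Answer: 138,29 29,178 178,130 130,31 31,198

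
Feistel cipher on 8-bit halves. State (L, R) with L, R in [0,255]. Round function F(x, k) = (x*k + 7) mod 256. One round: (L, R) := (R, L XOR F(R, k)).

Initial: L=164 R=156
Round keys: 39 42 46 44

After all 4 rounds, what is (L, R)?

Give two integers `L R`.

Round 1 (k=39): L=156 R=111
Round 2 (k=42): L=111 R=161
Round 3 (k=46): L=161 R=154
Round 4 (k=44): L=154 R=222

Answer: 154 222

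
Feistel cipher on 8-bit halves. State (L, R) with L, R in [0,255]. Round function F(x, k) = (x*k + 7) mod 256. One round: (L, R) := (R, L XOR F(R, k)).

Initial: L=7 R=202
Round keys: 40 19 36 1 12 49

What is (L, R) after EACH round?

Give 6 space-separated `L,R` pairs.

Round 1 (k=40): L=202 R=144
Round 2 (k=19): L=144 R=125
Round 3 (k=36): L=125 R=11
Round 4 (k=1): L=11 R=111
Round 5 (k=12): L=111 R=48
Round 6 (k=49): L=48 R=88

Answer: 202,144 144,125 125,11 11,111 111,48 48,88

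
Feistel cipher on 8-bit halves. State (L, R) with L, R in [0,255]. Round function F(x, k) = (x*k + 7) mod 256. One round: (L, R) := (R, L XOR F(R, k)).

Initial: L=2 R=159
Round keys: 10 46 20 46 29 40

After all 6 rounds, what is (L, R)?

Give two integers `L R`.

Answer: 36 230

Derivation:
Round 1 (k=10): L=159 R=63
Round 2 (k=46): L=63 R=198
Round 3 (k=20): L=198 R=64
Round 4 (k=46): L=64 R=65
Round 5 (k=29): L=65 R=36
Round 6 (k=40): L=36 R=230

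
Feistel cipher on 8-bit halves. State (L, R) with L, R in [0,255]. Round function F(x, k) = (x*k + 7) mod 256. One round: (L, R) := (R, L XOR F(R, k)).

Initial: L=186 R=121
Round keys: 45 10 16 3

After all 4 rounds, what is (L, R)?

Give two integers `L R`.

Answer: 81 32

Derivation:
Round 1 (k=45): L=121 R=246
Round 2 (k=10): L=246 R=218
Round 3 (k=16): L=218 R=81
Round 4 (k=3): L=81 R=32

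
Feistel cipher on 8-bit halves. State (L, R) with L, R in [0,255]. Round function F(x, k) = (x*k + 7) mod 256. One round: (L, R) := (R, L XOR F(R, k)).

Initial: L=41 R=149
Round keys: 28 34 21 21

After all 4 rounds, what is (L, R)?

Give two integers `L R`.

Answer: 55 36

Derivation:
Round 1 (k=28): L=149 R=122
Round 2 (k=34): L=122 R=174
Round 3 (k=21): L=174 R=55
Round 4 (k=21): L=55 R=36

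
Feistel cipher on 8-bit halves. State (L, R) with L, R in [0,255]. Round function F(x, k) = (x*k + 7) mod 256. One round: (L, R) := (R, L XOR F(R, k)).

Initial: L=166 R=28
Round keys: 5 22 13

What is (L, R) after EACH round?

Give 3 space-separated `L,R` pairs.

Round 1 (k=5): L=28 R=53
Round 2 (k=22): L=53 R=137
Round 3 (k=13): L=137 R=201

Answer: 28,53 53,137 137,201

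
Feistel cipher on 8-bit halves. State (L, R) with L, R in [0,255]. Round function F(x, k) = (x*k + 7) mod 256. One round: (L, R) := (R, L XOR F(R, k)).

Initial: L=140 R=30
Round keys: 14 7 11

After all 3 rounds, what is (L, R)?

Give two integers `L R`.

Answer: 6 110

Derivation:
Round 1 (k=14): L=30 R=39
Round 2 (k=7): L=39 R=6
Round 3 (k=11): L=6 R=110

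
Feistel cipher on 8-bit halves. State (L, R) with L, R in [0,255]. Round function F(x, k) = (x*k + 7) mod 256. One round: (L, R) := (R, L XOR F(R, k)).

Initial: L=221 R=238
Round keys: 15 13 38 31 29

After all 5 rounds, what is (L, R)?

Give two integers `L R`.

Round 1 (k=15): L=238 R=36
Round 2 (k=13): L=36 R=53
Round 3 (k=38): L=53 R=193
Round 4 (k=31): L=193 R=83
Round 5 (k=29): L=83 R=175

Answer: 83 175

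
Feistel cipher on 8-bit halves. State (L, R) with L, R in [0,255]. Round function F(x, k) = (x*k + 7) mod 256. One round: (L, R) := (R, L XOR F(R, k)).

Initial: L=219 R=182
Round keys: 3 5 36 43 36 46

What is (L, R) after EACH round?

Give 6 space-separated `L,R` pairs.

Answer: 182,242 242,119 119,49 49,53 53,74 74,102

Derivation:
Round 1 (k=3): L=182 R=242
Round 2 (k=5): L=242 R=119
Round 3 (k=36): L=119 R=49
Round 4 (k=43): L=49 R=53
Round 5 (k=36): L=53 R=74
Round 6 (k=46): L=74 R=102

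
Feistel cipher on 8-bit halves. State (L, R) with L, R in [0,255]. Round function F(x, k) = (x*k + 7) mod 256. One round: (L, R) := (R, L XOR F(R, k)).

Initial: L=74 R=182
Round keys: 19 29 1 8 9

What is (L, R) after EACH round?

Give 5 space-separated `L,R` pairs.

Answer: 182,195 195,168 168,108 108,207 207,34

Derivation:
Round 1 (k=19): L=182 R=195
Round 2 (k=29): L=195 R=168
Round 3 (k=1): L=168 R=108
Round 4 (k=8): L=108 R=207
Round 5 (k=9): L=207 R=34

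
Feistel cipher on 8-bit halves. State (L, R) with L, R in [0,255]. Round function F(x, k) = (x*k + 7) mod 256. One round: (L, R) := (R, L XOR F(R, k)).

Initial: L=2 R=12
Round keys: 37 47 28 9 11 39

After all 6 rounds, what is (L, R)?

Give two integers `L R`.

Answer: 210 234

Derivation:
Round 1 (k=37): L=12 R=193
Round 2 (k=47): L=193 R=122
Round 3 (k=28): L=122 R=158
Round 4 (k=9): L=158 R=239
Round 5 (k=11): L=239 R=210
Round 6 (k=39): L=210 R=234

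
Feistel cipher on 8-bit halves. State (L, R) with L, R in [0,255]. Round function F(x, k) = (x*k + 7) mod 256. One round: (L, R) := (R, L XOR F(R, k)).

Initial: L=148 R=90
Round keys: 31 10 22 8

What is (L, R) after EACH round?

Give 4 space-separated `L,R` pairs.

Answer: 90,121 121,155 155,32 32,156

Derivation:
Round 1 (k=31): L=90 R=121
Round 2 (k=10): L=121 R=155
Round 3 (k=22): L=155 R=32
Round 4 (k=8): L=32 R=156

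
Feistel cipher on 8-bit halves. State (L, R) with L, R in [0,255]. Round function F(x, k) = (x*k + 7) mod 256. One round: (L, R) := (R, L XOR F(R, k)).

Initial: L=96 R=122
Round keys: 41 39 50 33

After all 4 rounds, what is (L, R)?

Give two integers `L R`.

Round 1 (k=41): L=122 R=241
Round 2 (k=39): L=241 R=196
Round 3 (k=50): L=196 R=190
Round 4 (k=33): L=190 R=65

Answer: 190 65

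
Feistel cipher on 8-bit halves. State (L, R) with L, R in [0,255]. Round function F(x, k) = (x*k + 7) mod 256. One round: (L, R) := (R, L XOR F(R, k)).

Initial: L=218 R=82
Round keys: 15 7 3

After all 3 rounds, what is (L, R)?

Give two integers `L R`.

Round 1 (k=15): L=82 R=15
Round 2 (k=7): L=15 R=34
Round 3 (k=3): L=34 R=98

Answer: 34 98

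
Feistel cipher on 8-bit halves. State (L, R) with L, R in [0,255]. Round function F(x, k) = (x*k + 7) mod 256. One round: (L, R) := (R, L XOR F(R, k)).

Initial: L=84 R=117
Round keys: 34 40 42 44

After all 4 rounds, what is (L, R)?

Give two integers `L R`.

Round 1 (k=34): L=117 R=197
Round 2 (k=40): L=197 R=186
Round 3 (k=42): L=186 R=78
Round 4 (k=44): L=78 R=213

Answer: 78 213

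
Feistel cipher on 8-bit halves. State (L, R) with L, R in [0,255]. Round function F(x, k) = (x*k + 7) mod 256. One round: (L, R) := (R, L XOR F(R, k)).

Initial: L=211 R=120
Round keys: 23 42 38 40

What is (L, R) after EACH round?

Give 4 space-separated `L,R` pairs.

Answer: 120,28 28,231 231,77 77,232

Derivation:
Round 1 (k=23): L=120 R=28
Round 2 (k=42): L=28 R=231
Round 3 (k=38): L=231 R=77
Round 4 (k=40): L=77 R=232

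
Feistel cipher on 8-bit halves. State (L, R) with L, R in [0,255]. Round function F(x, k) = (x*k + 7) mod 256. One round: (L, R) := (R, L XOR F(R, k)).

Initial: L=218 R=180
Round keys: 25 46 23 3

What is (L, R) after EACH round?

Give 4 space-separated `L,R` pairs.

Answer: 180,65 65,1 1,95 95,37

Derivation:
Round 1 (k=25): L=180 R=65
Round 2 (k=46): L=65 R=1
Round 3 (k=23): L=1 R=95
Round 4 (k=3): L=95 R=37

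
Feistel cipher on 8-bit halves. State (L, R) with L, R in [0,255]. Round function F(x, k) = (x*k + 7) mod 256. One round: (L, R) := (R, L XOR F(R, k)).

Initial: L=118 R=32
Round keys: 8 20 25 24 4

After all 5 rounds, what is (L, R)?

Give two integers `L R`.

Round 1 (k=8): L=32 R=113
Round 2 (k=20): L=113 R=251
Round 3 (k=25): L=251 R=251
Round 4 (k=24): L=251 R=116
Round 5 (k=4): L=116 R=44

Answer: 116 44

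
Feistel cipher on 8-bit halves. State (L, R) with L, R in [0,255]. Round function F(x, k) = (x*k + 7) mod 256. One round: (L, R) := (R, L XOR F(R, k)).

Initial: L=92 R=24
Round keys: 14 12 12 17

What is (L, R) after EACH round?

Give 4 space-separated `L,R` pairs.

Answer: 24,11 11,147 147,224 224,116

Derivation:
Round 1 (k=14): L=24 R=11
Round 2 (k=12): L=11 R=147
Round 3 (k=12): L=147 R=224
Round 4 (k=17): L=224 R=116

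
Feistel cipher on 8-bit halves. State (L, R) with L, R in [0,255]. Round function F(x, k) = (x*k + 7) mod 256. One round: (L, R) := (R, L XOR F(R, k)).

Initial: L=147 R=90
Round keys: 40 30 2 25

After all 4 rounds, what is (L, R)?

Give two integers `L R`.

Round 1 (k=40): L=90 R=132
Round 2 (k=30): L=132 R=37
Round 3 (k=2): L=37 R=213
Round 4 (k=25): L=213 R=241

Answer: 213 241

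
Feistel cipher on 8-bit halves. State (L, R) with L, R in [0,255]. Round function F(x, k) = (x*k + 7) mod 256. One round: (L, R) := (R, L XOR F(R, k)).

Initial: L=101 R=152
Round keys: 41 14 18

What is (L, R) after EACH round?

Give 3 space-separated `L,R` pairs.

Round 1 (k=41): L=152 R=58
Round 2 (k=14): L=58 R=171
Round 3 (k=18): L=171 R=55

Answer: 152,58 58,171 171,55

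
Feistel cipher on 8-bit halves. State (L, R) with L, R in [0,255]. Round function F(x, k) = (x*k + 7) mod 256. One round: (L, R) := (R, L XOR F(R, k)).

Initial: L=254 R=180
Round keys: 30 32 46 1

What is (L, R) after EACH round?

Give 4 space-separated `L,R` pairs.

Answer: 180,225 225,147 147,144 144,4

Derivation:
Round 1 (k=30): L=180 R=225
Round 2 (k=32): L=225 R=147
Round 3 (k=46): L=147 R=144
Round 4 (k=1): L=144 R=4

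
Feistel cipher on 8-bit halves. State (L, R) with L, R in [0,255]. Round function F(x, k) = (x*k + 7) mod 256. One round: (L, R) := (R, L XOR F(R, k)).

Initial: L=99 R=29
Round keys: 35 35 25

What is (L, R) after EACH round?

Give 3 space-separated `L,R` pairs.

Round 1 (k=35): L=29 R=157
Round 2 (k=35): L=157 R=99
Round 3 (k=25): L=99 R=47

Answer: 29,157 157,99 99,47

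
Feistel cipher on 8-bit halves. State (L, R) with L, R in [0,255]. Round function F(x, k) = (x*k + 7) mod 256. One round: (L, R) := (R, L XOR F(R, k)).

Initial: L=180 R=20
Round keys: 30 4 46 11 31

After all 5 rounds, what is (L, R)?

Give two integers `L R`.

Round 1 (k=30): L=20 R=235
Round 2 (k=4): L=235 R=167
Round 3 (k=46): L=167 R=226
Round 4 (k=11): L=226 R=26
Round 5 (k=31): L=26 R=207

Answer: 26 207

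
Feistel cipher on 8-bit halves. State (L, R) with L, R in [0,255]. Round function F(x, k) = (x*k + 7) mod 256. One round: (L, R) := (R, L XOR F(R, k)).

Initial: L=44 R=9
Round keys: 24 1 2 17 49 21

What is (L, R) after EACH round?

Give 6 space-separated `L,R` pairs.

Answer: 9,243 243,243 243,30 30,246 246,3 3,176

Derivation:
Round 1 (k=24): L=9 R=243
Round 2 (k=1): L=243 R=243
Round 3 (k=2): L=243 R=30
Round 4 (k=17): L=30 R=246
Round 5 (k=49): L=246 R=3
Round 6 (k=21): L=3 R=176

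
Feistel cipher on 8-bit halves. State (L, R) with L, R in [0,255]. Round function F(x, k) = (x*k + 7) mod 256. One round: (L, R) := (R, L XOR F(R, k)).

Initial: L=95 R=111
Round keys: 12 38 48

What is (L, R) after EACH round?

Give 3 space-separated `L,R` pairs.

Round 1 (k=12): L=111 R=100
Round 2 (k=38): L=100 R=176
Round 3 (k=48): L=176 R=99

Answer: 111,100 100,176 176,99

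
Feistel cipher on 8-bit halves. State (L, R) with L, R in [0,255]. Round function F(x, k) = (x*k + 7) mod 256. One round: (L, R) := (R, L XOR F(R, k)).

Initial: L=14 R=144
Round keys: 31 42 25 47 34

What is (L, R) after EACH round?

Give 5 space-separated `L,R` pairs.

Round 1 (k=31): L=144 R=121
Round 2 (k=42): L=121 R=113
Round 3 (k=25): L=113 R=105
Round 4 (k=47): L=105 R=63
Round 5 (k=34): L=63 R=12

Answer: 144,121 121,113 113,105 105,63 63,12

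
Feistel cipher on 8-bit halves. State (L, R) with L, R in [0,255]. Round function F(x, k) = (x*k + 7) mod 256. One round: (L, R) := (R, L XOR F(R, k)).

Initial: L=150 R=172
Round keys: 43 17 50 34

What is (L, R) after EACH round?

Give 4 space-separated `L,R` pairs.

Round 1 (k=43): L=172 R=125
Round 2 (k=17): L=125 R=248
Round 3 (k=50): L=248 R=10
Round 4 (k=34): L=10 R=163

Answer: 172,125 125,248 248,10 10,163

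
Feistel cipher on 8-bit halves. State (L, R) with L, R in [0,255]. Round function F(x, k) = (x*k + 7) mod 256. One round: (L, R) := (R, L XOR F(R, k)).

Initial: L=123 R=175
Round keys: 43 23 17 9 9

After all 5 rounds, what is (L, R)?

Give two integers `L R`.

Round 1 (k=43): L=175 R=23
Round 2 (k=23): L=23 R=183
Round 3 (k=17): L=183 R=57
Round 4 (k=9): L=57 R=191
Round 5 (k=9): L=191 R=135

Answer: 191 135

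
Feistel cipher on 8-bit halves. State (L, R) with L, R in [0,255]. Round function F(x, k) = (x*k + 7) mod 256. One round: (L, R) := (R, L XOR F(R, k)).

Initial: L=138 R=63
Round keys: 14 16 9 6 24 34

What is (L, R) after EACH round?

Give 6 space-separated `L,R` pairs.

Answer: 63,243 243,8 8,188 188,103 103,19 19,234

Derivation:
Round 1 (k=14): L=63 R=243
Round 2 (k=16): L=243 R=8
Round 3 (k=9): L=8 R=188
Round 4 (k=6): L=188 R=103
Round 5 (k=24): L=103 R=19
Round 6 (k=34): L=19 R=234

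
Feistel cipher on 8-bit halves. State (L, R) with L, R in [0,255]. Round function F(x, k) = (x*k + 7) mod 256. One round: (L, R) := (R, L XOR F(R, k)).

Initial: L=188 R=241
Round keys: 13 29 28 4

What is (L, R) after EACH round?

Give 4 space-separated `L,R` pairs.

Answer: 241,248 248,238 238,247 247,13

Derivation:
Round 1 (k=13): L=241 R=248
Round 2 (k=29): L=248 R=238
Round 3 (k=28): L=238 R=247
Round 4 (k=4): L=247 R=13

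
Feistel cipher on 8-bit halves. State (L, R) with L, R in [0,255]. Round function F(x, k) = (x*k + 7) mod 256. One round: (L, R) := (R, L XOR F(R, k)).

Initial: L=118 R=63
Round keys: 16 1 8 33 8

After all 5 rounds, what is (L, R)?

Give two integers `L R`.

Answer: 178 169

Derivation:
Round 1 (k=16): L=63 R=129
Round 2 (k=1): L=129 R=183
Round 3 (k=8): L=183 R=62
Round 4 (k=33): L=62 R=178
Round 5 (k=8): L=178 R=169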